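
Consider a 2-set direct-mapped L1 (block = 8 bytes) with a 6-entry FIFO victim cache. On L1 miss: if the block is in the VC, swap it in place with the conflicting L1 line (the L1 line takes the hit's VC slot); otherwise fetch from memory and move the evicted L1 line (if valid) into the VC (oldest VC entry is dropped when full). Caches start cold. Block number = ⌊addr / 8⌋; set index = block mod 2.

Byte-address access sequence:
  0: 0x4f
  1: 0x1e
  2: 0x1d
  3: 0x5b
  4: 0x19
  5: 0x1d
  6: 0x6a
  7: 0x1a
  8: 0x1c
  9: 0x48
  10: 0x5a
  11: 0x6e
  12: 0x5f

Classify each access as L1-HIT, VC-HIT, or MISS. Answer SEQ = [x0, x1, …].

SEQ = [MISS, MISS, L1-HIT, MISS, VC-HIT, L1-HIT, MISS, VC-HIT, L1-HIT, VC-HIT, VC-HIT, VC-HIT, VC-HIT]

  [0] addr=0x4f blk=9 s=1: MISS | VC []
  [1] addr=0x1e blk=3 s=1: MISS | VC [9]
  [2] addr=0x1d blk=3 s=1: L1-HIT | VC [9]
  [3] addr=0x5b blk=11 s=1: MISS | VC [9, 3]
  [4] addr=0x19 blk=3 s=1: VC-HIT | VC [9, 11]
  [5] addr=0x1d blk=3 s=1: L1-HIT | VC [9, 11]
  [6] addr=0x6a blk=13 s=1: MISS | VC [9, 11, 3]
  [7] addr=0x1a blk=3 s=1: VC-HIT | VC [9, 11, 13]
  [8] addr=0x1c blk=3 s=1: L1-HIT | VC [9, 11, 13]
  [9] addr=0x48 blk=9 s=1: VC-HIT | VC [3, 11, 13]
  [10] addr=0x5a blk=11 s=1: VC-HIT | VC [3, 9, 13]
  [11] addr=0x6e blk=13 s=1: VC-HIT | VC [3, 9, 11]
  [12] addr=0x5f blk=11 s=1: VC-HIT | VC [3, 9, 13]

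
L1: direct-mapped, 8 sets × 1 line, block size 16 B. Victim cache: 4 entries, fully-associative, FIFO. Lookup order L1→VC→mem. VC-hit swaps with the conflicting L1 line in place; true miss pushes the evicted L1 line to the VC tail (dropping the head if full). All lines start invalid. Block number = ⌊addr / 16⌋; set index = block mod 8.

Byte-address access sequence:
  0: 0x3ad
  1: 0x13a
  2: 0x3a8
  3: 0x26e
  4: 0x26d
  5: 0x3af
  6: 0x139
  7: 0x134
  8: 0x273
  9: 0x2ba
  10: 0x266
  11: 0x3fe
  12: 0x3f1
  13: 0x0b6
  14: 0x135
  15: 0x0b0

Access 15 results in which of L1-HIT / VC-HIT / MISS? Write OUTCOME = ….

OUTCOME = VC-HIT

  [0] addr=0x3ad blk=58 s=2: MISS | VC []
  [1] addr=0x13a blk=19 s=3: MISS | VC []
  [2] addr=0x3a8 blk=58 s=2: L1-HIT | VC []
  [3] addr=0x26e blk=38 s=6: MISS | VC []
  [4] addr=0x26d blk=38 s=6: L1-HIT | VC []
  [5] addr=0x3af blk=58 s=2: L1-HIT | VC []
  [6] addr=0x139 blk=19 s=3: L1-HIT | VC []
  [7] addr=0x134 blk=19 s=3: L1-HIT | VC []
  [8] addr=0x273 blk=39 s=7: MISS | VC []
  [9] addr=0x2ba blk=43 s=3: MISS | VC [19]
  [10] addr=0x266 blk=38 s=6: L1-HIT | VC [19]
  [11] addr=0x3fe blk=63 s=7: MISS | VC [19, 39]
  [12] addr=0x3f1 blk=63 s=7: L1-HIT | VC [19, 39]
  [13] addr=0xb6 blk=11 s=3: MISS | VC [19, 39, 43]
  [14] addr=0x135 blk=19 s=3: VC-HIT | VC [11, 39, 43]
  [15] addr=0xb0 blk=11 s=3: VC-HIT | VC [19, 39, 43]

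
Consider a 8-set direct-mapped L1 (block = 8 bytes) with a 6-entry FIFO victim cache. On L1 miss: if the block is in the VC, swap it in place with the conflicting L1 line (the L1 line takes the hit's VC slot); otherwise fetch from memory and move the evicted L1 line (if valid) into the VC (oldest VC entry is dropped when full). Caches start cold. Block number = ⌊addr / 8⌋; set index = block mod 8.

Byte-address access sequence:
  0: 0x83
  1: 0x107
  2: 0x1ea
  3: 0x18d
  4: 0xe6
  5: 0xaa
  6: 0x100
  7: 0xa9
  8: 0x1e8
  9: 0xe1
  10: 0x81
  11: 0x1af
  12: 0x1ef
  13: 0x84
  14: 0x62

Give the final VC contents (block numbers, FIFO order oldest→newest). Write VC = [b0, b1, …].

VC = [32, 21, 53, 28]

0: 0x83 (blk 16, set 0) → MISS  vc=[]
1: 0x107 (blk 32, set 0) → MISS  vc=[16]
2: 0x1ea (blk 61, set 5) → MISS  vc=[16]
3: 0x18d (blk 49, set 1) → MISS  vc=[16]
4: 0xe6 (blk 28, set 4) → MISS  vc=[16]
5: 0xaa (blk 21, set 5) → MISS  vc=[16, 61]
6: 0x100 (blk 32, set 0) → L1-HIT  vc=[16, 61]
7: 0xa9 (blk 21, set 5) → L1-HIT  vc=[16, 61]
8: 0x1e8 (blk 61, set 5) → VC-HIT  vc=[16, 21]
9: 0xe1 (blk 28, set 4) → L1-HIT  vc=[16, 21]
10: 0x81 (blk 16, set 0) → VC-HIT  vc=[32, 21]
11: 0x1af (blk 53, set 5) → MISS  vc=[32, 21, 61]
12: 0x1ef (blk 61, set 5) → VC-HIT  vc=[32, 21, 53]
13: 0x84 (blk 16, set 0) → L1-HIT  vc=[32, 21, 53]
14: 0x62 (blk 12, set 4) → MISS  vc=[32, 21, 53, 28]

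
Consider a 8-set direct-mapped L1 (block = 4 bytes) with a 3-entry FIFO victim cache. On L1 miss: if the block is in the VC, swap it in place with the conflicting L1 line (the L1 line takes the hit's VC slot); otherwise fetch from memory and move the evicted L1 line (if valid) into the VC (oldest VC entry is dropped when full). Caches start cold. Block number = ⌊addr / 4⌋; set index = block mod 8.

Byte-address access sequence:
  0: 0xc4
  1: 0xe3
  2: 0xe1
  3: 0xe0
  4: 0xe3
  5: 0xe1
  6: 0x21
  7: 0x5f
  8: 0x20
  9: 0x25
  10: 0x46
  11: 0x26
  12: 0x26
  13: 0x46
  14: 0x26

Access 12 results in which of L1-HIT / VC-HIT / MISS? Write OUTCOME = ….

0: 0xc4 (blk 49, set 1) → MISS  vc=[]
1: 0xe3 (blk 56, set 0) → MISS  vc=[]
2: 0xe1 (blk 56, set 0) → L1-HIT  vc=[]
3: 0xe0 (blk 56, set 0) → L1-HIT  vc=[]
4: 0xe3 (blk 56, set 0) → L1-HIT  vc=[]
5: 0xe1 (blk 56, set 0) → L1-HIT  vc=[]
6: 0x21 (blk 8, set 0) → MISS  vc=[56]
7: 0x5f (blk 23, set 7) → MISS  vc=[56]
8: 0x20 (blk 8, set 0) → L1-HIT  vc=[56]
9: 0x25 (blk 9, set 1) → MISS  vc=[56, 49]
10: 0x46 (blk 17, set 1) → MISS  vc=[56, 49, 9]
11: 0x26 (blk 9, set 1) → VC-HIT  vc=[56, 49, 17]
12: 0x26 (blk 9, set 1) → L1-HIT  vc=[56, 49, 17]
13: 0x46 (blk 17, set 1) → VC-HIT  vc=[56, 49, 9]
14: 0x26 (blk 9, set 1) → VC-HIT  vc=[56, 49, 17]

OUTCOME = L1-HIT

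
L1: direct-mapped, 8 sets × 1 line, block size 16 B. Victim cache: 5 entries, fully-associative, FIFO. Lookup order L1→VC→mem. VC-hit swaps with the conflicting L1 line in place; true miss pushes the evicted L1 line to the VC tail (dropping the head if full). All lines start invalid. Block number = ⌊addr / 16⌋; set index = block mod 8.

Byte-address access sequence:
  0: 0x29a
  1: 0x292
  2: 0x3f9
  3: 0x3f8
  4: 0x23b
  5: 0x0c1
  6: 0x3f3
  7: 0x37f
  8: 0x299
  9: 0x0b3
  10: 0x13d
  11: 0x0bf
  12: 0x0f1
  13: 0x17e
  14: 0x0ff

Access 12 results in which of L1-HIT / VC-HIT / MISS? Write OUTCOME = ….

  [0] addr=0x29a blk=41 s=1: MISS | VC []
  [1] addr=0x292 blk=41 s=1: L1-HIT | VC []
  [2] addr=0x3f9 blk=63 s=7: MISS | VC []
  [3] addr=0x3f8 blk=63 s=7: L1-HIT | VC []
  [4] addr=0x23b blk=35 s=3: MISS | VC []
  [5] addr=0xc1 blk=12 s=4: MISS | VC []
  [6] addr=0x3f3 blk=63 s=7: L1-HIT | VC []
  [7] addr=0x37f blk=55 s=7: MISS | VC [63]
  [8] addr=0x299 blk=41 s=1: L1-HIT | VC [63]
  [9] addr=0xb3 blk=11 s=3: MISS | VC [63, 35]
  [10] addr=0x13d blk=19 s=3: MISS | VC [63, 35, 11]
  [11] addr=0xbf blk=11 s=3: VC-HIT | VC [63, 35, 19]
  [12] addr=0xf1 blk=15 s=7: MISS | VC [63, 35, 19, 55]
  [13] addr=0x17e blk=23 s=7: MISS | VC [63, 35, 19, 55, 15]
  [14] addr=0xff blk=15 s=7: VC-HIT | VC [63, 35, 19, 55, 23]

OUTCOME = MISS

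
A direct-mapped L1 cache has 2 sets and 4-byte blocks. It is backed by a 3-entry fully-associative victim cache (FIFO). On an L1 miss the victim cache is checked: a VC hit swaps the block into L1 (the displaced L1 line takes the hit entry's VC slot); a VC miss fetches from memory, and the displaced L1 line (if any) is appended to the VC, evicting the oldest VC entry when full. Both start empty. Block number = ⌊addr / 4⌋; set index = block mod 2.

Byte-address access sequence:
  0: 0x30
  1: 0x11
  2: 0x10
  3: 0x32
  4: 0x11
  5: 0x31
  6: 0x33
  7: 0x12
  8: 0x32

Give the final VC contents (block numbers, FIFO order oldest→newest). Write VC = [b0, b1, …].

#0 0x30→b12/s0 MISS; vc=[]
#1 0x11→b4/s0 MISS; vc=[12]
#2 0x10→b4/s0 L1-HIT; vc=[12]
#3 0x32→b12/s0 VC-HIT; vc=[4]
#4 0x11→b4/s0 VC-HIT; vc=[12]
#5 0x31→b12/s0 VC-HIT; vc=[4]
#6 0x33→b12/s0 L1-HIT; vc=[4]
#7 0x12→b4/s0 VC-HIT; vc=[12]
#8 0x32→b12/s0 VC-HIT; vc=[4]

VC = [4]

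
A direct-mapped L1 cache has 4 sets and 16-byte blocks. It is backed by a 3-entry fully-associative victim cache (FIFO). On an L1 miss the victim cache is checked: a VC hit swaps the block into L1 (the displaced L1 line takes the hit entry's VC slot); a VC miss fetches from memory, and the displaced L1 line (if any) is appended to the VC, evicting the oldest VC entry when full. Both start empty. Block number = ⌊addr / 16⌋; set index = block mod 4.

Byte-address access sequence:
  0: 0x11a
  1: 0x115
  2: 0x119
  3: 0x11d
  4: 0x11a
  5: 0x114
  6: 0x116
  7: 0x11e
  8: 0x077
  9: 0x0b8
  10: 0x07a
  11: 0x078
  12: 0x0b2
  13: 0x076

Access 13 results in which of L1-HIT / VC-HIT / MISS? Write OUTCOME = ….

  [0] addr=0x11a blk=17 s=1: MISS | VC []
  [1] addr=0x115 blk=17 s=1: L1-HIT | VC []
  [2] addr=0x119 blk=17 s=1: L1-HIT | VC []
  [3] addr=0x11d blk=17 s=1: L1-HIT | VC []
  [4] addr=0x11a blk=17 s=1: L1-HIT | VC []
  [5] addr=0x114 blk=17 s=1: L1-HIT | VC []
  [6] addr=0x116 blk=17 s=1: L1-HIT | VC []
  [7] addr=0x11e blk=17 s=1: L1-HIT | VC []
  [8] addr=0x77 blk=7 s=3: MISS | VC []
  [9] addr=0xb8 blk=11 s=3: MISS | VC [7]
  [10] addr=0x7a blk=7 s=3: VC-HIT | VC [11]
  [11] addr=0x78 blk=7 s=3: L1-HIT | VC [11]
  [12] addr=0xb2 blk=11 s=3: VC-HIT | VC [7]
  [13] addr=0x76 blk=7 s=3: VC-HIT | VC [11]

OUTCOME = VC-HIT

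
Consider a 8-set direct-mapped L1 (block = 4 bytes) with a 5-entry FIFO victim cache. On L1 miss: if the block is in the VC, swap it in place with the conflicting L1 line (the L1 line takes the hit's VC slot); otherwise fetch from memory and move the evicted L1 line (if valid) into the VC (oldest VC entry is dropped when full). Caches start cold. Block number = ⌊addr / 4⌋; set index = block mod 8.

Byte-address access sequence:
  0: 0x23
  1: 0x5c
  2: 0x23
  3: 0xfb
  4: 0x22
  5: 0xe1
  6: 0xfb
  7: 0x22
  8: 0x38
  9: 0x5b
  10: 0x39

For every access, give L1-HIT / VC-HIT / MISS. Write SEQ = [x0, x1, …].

#0 0x23→b8/s0 MISS; vc=[]
#1 0x5c→b23/s7 MISS; vc=[]
#2 0x23→b8/s0 L1-HIT; vc=[]
#3 0xfb→b62/s6 MISS; vc=[]
#4 0x22→b8/s0 L1-HIT; vc=[]
#5 0xe1→b56/s0 MISS; vc=[8]
#6 0xfb→b62/s6 L1-HIT; vc=[8]
#7 0x22→b8/s0 VC-HIT; vc=[56]
#8 0x38→b14/s6 MISS; vc=[56,62]
#9 0x5b→b22/s6 MISS; vc=[56,62,14]
#10 0x39→b14/s6 VC-HIT; vc=[56,62,22]

SEQ = [MISS, MISS, L1-HIT, MISS, L1-HIT, MISS, L1-HIT, VC-HIT, MISS, MISS, VC-HIT]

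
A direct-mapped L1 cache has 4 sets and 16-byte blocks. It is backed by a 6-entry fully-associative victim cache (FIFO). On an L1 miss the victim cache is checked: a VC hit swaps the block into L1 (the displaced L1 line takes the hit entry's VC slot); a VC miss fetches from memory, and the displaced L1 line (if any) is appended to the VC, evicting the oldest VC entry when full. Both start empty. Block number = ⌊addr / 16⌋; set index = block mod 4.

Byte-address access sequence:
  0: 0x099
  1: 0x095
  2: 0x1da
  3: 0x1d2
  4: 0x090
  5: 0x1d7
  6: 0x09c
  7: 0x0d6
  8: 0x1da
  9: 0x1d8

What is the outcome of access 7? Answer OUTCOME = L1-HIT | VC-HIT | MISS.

OUTCOME = MISS

0: 0x99 (blk 9, set 1) → MISS  vc=[]
1: 0x95 (blk 9, set 1) → L1-HIT  vc=[]
2: 0x1da (blk 29, set 1) → MISS  vc=[9]
3: 0x1d2 (blk 29, set 1) → L1-HIT  vc=[9]
4: 0x90 (blk 9, set 1) → VC-HIT  vc=[29]
5: 0x1d7 (blk 29, set 1) → VC-HIT  vc=[9]
6: 0x9c (blk 9, set 1) → VC-HIT  vc=[29]
7: 0xd6 (blk 13, set 1) → MISS  vc=[29, 9]
8: 0x1da (blk 29, set 1) → VC-HIT  vc=[13, 9]
9: 0x1d8 (blk 29, set 1) → L1-HIT  vc=[13, 9]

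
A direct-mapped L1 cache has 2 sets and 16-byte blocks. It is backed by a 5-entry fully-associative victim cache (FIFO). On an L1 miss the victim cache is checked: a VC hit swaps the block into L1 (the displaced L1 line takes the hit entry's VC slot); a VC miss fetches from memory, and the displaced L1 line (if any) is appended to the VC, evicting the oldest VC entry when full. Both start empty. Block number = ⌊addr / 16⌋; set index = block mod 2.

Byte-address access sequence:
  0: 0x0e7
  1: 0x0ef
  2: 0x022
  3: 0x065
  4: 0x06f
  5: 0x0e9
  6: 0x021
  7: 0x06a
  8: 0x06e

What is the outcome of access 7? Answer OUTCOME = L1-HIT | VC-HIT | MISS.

#0 0xe7→b14/s0 MISS; vc=[]
#1 0xef→b14/s0 L1-HIT; vc=[]
#2 0x22→b2/s0 MISS; vc=[14]
#3 0x65→b6/s0 MISS; vc=[14,2]
#4 0x6f→b6/s0 L1-HIT; vc=[14,2]
#5 0xe9→b14/s0 VC-HIT; vc=[6,2]
#6 0x21→b2/s0 VC-HIT; vc=[6,14]
#7 0x6a→b6/s0 VC-HIT; vc=[2,14]
#8 0x6e→b6/s0 L1-HIT; vc=[2,14]

OUTCOME = VC-HIT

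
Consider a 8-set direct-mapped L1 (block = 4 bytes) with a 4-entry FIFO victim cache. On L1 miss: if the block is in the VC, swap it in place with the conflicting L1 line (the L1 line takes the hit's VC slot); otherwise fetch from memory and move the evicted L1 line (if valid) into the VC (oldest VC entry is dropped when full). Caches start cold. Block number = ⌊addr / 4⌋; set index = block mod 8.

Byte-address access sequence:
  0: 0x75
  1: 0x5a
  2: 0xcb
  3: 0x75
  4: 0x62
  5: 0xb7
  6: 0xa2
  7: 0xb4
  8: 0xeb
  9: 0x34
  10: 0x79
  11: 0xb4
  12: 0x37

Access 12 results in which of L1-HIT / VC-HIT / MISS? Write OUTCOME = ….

OUTCOME = VC-HIT

#0 0x75→b29/s5 MISS; vc=[]
#1 0x5a→b22/s6 MISS; vc=[]
#2 0xcb→b50/s2 MISS; vc=[]
#3 0x75→b29/s5 L1-HIT; vc=[]
#4 0x62→b24/s0 MISS; vc=[]
#5 0xb7→b45/s5 MISS; vc=[29]
#6 0xa2→b40/s0 MISS; vc=[29,24]
#7 0xb4→b45/s5 L1-HIT; vc=[29,24]
#8 0xeb→b58/s2 MISS; vc=[29,24,50]
#9 0x34→b13/s5 MISS; vc=[29,24,50,45]
#10 0x79→b30/s6 MISS; vc=[24,50,45,22]
#11 0xb4→b45/s5 VC-HIT; vc=[24,50,13,22]
#12 0x37→b13/s5 VC-HIT; vc=[24,50,45,22]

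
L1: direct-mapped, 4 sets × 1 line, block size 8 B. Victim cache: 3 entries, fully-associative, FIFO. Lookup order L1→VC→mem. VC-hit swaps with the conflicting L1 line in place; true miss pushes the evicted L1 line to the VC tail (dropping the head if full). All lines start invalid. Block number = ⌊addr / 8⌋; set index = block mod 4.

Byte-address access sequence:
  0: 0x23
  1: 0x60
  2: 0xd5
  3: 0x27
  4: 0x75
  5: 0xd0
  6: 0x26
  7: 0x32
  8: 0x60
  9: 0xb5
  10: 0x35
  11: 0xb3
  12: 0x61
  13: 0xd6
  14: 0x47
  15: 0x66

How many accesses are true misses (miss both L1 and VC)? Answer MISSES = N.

MISSES = 7

  [0] addr=0x23 blk=4 s=0: MISS | VC []
  [1] addr=0x60 blk=12 s=0: MISS | VC [4]
  [2] addr=0xd5 blk=26 s=2: MISS | VC [4]
  [3] addr=0x27 blk=4 s=0: VC-HIT | VC [12]
  [4] addr=0x75 blk=14 s=2: MISS | VC [12, 26]
  [5] addr=0xd0 blk=26 s=2: VC-HIT | VC [12, 14]
  [6] addr=0x26 blk=4 s=0: L1-HIT | VC [12, 14]
  [7] addr=0x32 blk=6 s=2: MISS | VC [12, 14, 26]
  [8] addr=0x60 blk=12 s=0: VC-HIT | VC [4, 14, 26]
  [9] addr=0xb5 blk=22 s=2: MISS | VC [14, 26, 6]
  [10] addr=0x35 blk=6 s=2: VC-HIT | VC [14, 26, 22]
  [11] addr=0xb3 blk=22 s=2: VC-HIT | VC [14, 26, 6]
  [12] addr=0x61 blk=12 s=0: L1-HIT | VC [14, 26, 6]
  [13] addr=0xd6 blk=26 s=2: VC-HIT | VC [14, 22, 6]
  [14] addr=0x47 blk=8 s=0: MISS | VC [22, 6, 12]
  [15] addr=0x66 blk=12 s=0: VC-HIT | VC [22, 6, 8]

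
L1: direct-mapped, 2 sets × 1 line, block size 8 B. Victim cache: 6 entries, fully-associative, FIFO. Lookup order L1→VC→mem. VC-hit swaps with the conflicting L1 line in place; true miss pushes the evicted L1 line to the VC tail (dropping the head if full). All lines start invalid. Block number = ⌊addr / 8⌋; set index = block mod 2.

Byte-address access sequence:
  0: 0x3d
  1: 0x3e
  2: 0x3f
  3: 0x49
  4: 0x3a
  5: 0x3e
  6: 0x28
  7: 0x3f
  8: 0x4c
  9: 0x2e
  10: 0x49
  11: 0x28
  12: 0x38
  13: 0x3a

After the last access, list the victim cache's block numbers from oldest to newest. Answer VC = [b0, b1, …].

  [0] addr=0x3d blk=7 s=1: MISS | VC []
  [1] addr=0x3e blk=7 s=1: L1-HIT | VC []
  [2] addr=0x3f blk=7 s=1: L1-HIT | VC []
  [3] addr=0x49 blk=9 s=1: MISS | VC [7]
  [4] addr=0x3a blk=7 s=1: VC-HIT | VC [9]
  [5] addr=0x3e blk=7 s=1: L1-HIT | VC [9]
  [6] addr=0x28 blk=5 s=1: MISS | VC [9, 7]
  [7] addr=0x3f blk=7 s=1: VC-HIT | VC [9, 5]
  [8] addr=0x4c blk=9 s=1: VC-HIT | VC [7, 5]
  [9] addr=0x2e blk=5 s=1: VC-HIT | VC [7, 9]
  [10] addr=0x49 blk=9 s=1: VC-HIT | VC [7, 5]
  [11] addr=0x28 blk=5 s=1: VC-HIT | VC [7, 9]
  [12] addr=0x38 blk=7 s=1: VC-HIT | VC [5, 9]
  [13] addr=0x3a blk=7 s=1: L1-HIT | VC [5, 9]

VC = [5, 9]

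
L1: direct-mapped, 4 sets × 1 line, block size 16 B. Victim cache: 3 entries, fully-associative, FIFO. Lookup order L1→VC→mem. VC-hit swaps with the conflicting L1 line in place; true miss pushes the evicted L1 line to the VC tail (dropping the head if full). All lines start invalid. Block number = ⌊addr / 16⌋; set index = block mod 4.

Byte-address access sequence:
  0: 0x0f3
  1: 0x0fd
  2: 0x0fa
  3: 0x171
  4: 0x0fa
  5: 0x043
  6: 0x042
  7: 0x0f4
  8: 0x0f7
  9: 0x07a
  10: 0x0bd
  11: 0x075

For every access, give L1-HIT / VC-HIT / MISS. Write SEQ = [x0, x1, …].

SEQ = [MISS, L1-HIT, L1-HIT, MISS, VC-HIT, MISS, L1-HIT, L1-HIT, L1-HIT, MISS, MISS, VC-HIT]

#0 0xf3→b15/s3 MISS; vc=[]
#1 0xfd→b15/s3 L1-HIT; vc=[]
#2 0xfa→b15/s3 L1-HIT; vc=[]
#3 0x171→b23/s3 MISS; vc=[15]
#4 0xfa→b15/s3 VC-HIT; vc=[23]
#5 0x43→b4/s0 MISS; vc=[23]
#6 0x42→b4/s0 L1-HIT; vc=[23]
#7 0xf4→b15/s3 L1-HIT; vc=[23]
#8 0xf7→b15/s3 L1-HIT; vc=[23]
#9 0x7a→b7/s3 MISS; vc=[23,15]
#10 0xbd→b11/s3 MISS; vc=[23,15,7]
#11 0x75→b7/s3 VC-HIT; vc=[23,15,11]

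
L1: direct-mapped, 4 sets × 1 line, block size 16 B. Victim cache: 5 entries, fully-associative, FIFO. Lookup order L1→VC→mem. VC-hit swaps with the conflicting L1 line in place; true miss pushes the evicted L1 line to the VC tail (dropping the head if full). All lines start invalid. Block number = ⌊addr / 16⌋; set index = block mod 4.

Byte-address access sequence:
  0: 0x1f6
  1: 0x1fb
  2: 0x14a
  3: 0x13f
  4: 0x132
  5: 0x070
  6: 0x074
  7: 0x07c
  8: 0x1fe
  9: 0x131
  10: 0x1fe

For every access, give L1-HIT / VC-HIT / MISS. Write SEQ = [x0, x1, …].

SEQ = [MISS, L1-HIT, MISS, MISS, L1-HIT, MISS, L1-HIT, L1-HIT, VC-HIT, VC-HIT, VC-HIT]

  [0] addr=0x1f6 blk=31 s=3: MISS | VC []
  [1] addr=0x1fb blk=31 s=3: L1-HIT | VC []
  [2] addr=0x14a blk=20 s=0: MISS | VC []
  [3] addr=0x13f blk=19 s=3: MISS | VC [31]
  [4] addr=0x132 blk=19 s=3: L1-HIT | VC [31]
  [5] addr=0x70 blk=7 s=3: MISS | VC [31, 19]
  [6] addr=0x74 blk=7 s=3: L1-HIT | VC [31, 19]
  [7] addr=0x7c blk=7 s=3: L1-HIT | VC [31, 19]
  [8] addr=0x1fe blk=31 s=3: VC-HIT | VC [7, 19]
  [9] addr=0x131 blk=19 s=3: VC-HIT | VC [7, 31]
  [10] addr=0x1fe blk=31 s=3: VC-HIT | VC [7, 19]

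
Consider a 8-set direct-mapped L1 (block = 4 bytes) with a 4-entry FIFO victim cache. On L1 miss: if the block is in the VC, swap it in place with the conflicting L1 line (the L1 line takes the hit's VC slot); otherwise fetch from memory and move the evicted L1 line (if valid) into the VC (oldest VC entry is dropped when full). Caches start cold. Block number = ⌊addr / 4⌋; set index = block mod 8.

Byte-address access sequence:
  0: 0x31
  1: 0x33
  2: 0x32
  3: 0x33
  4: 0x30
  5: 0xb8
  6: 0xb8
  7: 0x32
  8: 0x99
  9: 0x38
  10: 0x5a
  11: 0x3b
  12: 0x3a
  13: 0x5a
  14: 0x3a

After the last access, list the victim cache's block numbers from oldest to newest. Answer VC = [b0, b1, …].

  [0] addr=0x31 blk=12 s=4: MISS | VC []
  [1] addr=0x33 blk=12 s=4: L1-HIT | VC []
  [2] addr=0x32 blk=12 s=4: L1-HIT | VC []
  [3] addr=0x33 blk=12 s=4: L1-HIT | VC []
  [4] addr=0x30 blk=12 s=4: L1-HIT | VC []
  [5] addr=0xb8 blk=46 s=6: MISS | VC []
  [6] addr=0xb8 blk=46 s=6: L1-HIT | VC []
  [7] addr=0x32 blk=12 s=4: L1-HIT | VC []
  [8] addr=0x99 blk=38 s=6: MISS | VC [46]
  [9] addr=0x38 blk=14 s=6: MISS | VC [46, 38]
  [10] addr=0x5a blk=22 s=6: MISS | VC [46, 38, 14]
  [11] addr=0x3b blk=14 s=6: VC-HIT | VC [46, 38, 22]
  [12] addr=0x3a blk=14 s=6: L1-HIT | VC [46, 38, 22]
  [13] addr=0x5a blk=22 s=6: VC-HIT | VC [46, 38, 14]
  [14] addr=0x3a blk=14 s=6: VC-HIT | VC [46, 38, 22]

VC = [46, 38, 22]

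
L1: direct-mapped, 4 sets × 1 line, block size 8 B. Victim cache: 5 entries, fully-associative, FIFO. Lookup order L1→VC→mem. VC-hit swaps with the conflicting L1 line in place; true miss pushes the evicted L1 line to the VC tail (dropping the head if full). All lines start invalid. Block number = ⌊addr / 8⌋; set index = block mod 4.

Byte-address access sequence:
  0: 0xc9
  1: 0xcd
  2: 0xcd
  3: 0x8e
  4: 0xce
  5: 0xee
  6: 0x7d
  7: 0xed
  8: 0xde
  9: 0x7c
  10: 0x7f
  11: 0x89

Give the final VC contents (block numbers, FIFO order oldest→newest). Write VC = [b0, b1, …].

#0 0xc9→b25/s1 MISS; vc=[]
#1 0xcd→b25/s1 L1-HIT; vc=[]
#2 0xcd→b25/s1 L1-HIT; vc=[]
#3 0x8e→b17/s1 MISS; vc=[25]
#4 0xce→b25/s1 VC-HIT; vc=[17]
#5 0xee→b29/s1 MISS; vc=[17,25]
#6 0x7d→b15/s3 MISS; vc=[17,25]
#7 0xed→b29/s1 L1-HIT; vc=[17,25]
#8 0xde→b27/s3 MISS; vc=[17,25,15]
#9 0x7c→b15/s3 VC-HIT; vc=[17,25,27]
#10 0x7f→b15/s3 L1-HIT; vc=[17,25,27]
#11 0x89→b17/s1 VC-HIT; vc=[29,25,27]

VC = [29, 25, 27]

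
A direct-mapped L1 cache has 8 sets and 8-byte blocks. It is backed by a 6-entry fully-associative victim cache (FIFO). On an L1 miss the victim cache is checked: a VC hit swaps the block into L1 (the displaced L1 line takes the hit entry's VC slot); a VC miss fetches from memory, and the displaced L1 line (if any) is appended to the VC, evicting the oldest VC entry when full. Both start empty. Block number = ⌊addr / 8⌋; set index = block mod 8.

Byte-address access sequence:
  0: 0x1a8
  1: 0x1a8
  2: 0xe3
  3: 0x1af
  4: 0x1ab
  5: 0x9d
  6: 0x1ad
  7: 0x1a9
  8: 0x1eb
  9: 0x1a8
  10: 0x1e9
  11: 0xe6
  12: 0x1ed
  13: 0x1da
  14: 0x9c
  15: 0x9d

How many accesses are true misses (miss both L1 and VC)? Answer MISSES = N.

MISSES = 5

  [0] addr=0x1a8 blk=53 s=5: MISS | VC []
  [1] addr=0x1a8 blk=53 s=5: L1-HIT | VC []
  [2] addr=0xe3 blk=28 s=4: MISS | VC []
  [3] addr=0x1af blk=53 s=5: L1-HIT | VC []
  [4] addr=0x1ab blk=53 s=5: L1-HIT | VC []
  [5] addr=0x9d blk=19 s=3: MISS | VC []
  [6] addr=0x1ad blk=53 s=5: L1-HIT | VC []
  [7] addr=0x1a9 blk=53 s=5: L1-HIT | VC []
  [8] addr=0x1eb blk=61 s=5: MISS | VC [53]
  [9] addr=0x1a8 blk=53 s=5: VC-HIT | VC [61]
  [10] addr=0x1e9 blk=61 s=5: VC-HIT | VC [53]
  [11] addr=0xe6 blk=28 s=4: L1-HIT | VC [53]
  [12] addr=0x1ed blk=61 s=5: L1-HIT | VC [53]
  [13] addr=0x1da blk=59 s=3: MISS | VC [53, 19]
  [14] addr=0x9c blk=19 s=3: VC-HIT | VC [53, 59]
  [15] addr=0x9d blk=19 s=3: L1-HIT | VC [53, 59]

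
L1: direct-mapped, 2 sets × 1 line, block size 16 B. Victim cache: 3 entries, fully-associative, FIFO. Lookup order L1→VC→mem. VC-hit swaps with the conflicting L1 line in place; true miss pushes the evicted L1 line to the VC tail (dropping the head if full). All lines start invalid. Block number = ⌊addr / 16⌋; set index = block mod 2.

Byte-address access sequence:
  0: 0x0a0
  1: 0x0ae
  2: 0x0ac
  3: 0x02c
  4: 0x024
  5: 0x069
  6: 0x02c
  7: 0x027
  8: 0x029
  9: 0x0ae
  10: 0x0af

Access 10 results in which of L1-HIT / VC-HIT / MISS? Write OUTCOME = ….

0: 0xa0 (blk 10, set 0) → MISS  vc=[]
1: 0xae (blk 10, set 0) → L1-HIT  vc=[]
2: 0xac (blk 10, set 0) → L1-HIT  vc=[]
3: 0x2c (blk 2, set 0) → MISS  vc=[10]
4: 0x24 (blk 2, set 0) → L1-HIT  vc=[10]
5: 0x69 (blk 6, set 0) → MISS  vc=[10, 2]
6: 0x2c (blk 2, set 0) → VC-HIT  vc=[10, 6]
7: 0x27 (blk 2, set 0) → L1-HIT  vc=[10, 6]
8: 0x29 (blk 2, set 0) → L1-HIT  vc=[10, 6]
9: 0xae (blk 10, set 0) → VC-HIT  vc=[2, 6]
10: 0xaf (blk 10, set 0) → L1-HIT  vc=[2, 6]

OUTCOME = L1-HIT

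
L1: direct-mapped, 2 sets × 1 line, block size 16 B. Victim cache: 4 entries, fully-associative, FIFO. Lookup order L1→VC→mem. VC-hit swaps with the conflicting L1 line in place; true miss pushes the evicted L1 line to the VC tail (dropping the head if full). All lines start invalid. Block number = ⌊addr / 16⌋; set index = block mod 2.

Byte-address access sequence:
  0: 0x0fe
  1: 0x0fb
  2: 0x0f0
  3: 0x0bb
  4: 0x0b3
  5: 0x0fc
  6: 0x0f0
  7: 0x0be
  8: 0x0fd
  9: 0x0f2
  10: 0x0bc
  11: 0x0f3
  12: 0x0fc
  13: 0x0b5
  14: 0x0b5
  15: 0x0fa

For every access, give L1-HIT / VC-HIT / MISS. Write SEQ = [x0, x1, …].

SEQ = [MISS, L1-HIT, L1-HIT, MISS, L1-HIT, VC-HIT, L1-HIT, VC-HIT, VC-HIT, L1-HIT, VC-HIT, VC-HIT, L1-HIT, VC-HIT, L1-HIT, VC-HIT]

#0 0xfe→b15/s1 MISS; vc=[]
#1 0xfb→b15/s1 L1-HIT; vc=[]
#2 0xf0→b15/s1 L1-HIT; vc=[]
#3 0xbb→b11/s1 MISS; vc=[15]
#4 0xb3→b11/s1 L1-HIT; vc=[15]
#5 0xfc→b15/s1 VC-HIT; vc=[11]
#6 0xf0→b15/s1 L1-HIT; vc=[11]
#7 0xbe→b11/s1 VC-HIT; vc=[15]
#8 0xfd→b15/s1 VC-HIT; vc=[11]
#9 0xf2→b15/s1 L1-HIT; vc=[11]
#10 0xbc→b11/s1 VC-HIT; vc=[15]
#11 0xf3→b15/s1 VC-HIT; vc=[11]
#12 0xfc→b15/s1 L1-HIT; vc=[11]
#13 0xb5→b11/s1 VC-HIT; vc=[15]
#14 0xb5→b11/s1 L1-HIT; vc=[15]
#15 0xfa→b15/s1 VC-HIT; vc=[11]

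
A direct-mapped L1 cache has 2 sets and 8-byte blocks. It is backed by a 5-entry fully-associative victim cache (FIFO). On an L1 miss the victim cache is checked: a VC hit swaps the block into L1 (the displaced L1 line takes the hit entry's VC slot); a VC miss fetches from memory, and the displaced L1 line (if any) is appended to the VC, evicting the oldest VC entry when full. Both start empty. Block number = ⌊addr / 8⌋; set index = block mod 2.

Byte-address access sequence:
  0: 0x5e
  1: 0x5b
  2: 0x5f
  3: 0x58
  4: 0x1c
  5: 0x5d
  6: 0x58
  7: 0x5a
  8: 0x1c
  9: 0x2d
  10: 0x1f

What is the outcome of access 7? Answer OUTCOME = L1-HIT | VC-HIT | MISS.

  [0] addr=0x5e blk=11 s=1: MISS | VC []
  [1] addr=0x5b blk=11 s=1: L1-HIT | VC []
  [2] addr=0x5f blk=11 s=1: L1-HIT | VC []
  [3] addr=0x58 blk=11 s=1: L1-HIT | VC []
  [4] addr=0x1c blk=3 s=1: MISS | VC [11]
  [5] addr=0x5d blk=11 s=1: VC-HIT | VC [3]
  [6] addr=0x58 blk=11 s=1: L1-HIT | VC [3]
  [7] addr=0x5a blk=11 s=1: L1-HIT | VC [3]
  [8] addr=0x1c blk=3 s=1: VC-HIT | VC [11]
  [9] addr=0x2d blk=5 s=1: MISS | VC [11, 3]
  [10] addr=0x1f blk=3 s=1: VC-HIT | VC [11, 5]

OUTCOME = L1-HIT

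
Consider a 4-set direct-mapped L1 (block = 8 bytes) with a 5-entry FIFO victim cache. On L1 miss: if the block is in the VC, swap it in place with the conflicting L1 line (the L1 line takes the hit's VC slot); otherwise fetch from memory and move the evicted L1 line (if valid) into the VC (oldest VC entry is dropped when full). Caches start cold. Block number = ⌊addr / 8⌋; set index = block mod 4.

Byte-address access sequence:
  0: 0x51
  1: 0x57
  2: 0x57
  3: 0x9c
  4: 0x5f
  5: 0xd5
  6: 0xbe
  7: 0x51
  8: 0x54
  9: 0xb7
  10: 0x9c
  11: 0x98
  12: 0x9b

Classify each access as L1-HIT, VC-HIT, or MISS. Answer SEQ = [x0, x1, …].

  [0] addr=0x51 blk=10 s=2: MISS | VC []
  [1] addr=0x57 blk=10 s=2: L1-HIT | VC []
  [2] addr=0x57 blk=10 s=2: L1-HIT | VC []
  [3] addr=0x9c blk=19 s=3: MISS | VC []
  [4] addr=0x5f blk=11 s=3: MISS | VC [19]
  [5] addr=0xd5 blk=26 s=2: MISS | VC [19, 10]
  [6] addr=0xbe blk=23 s=3: MISS | VC [19, 10, 11]
  [7] addr=0x51 blk=10 s=2: VC-HIT | VC [19, 26, 11]
  [8] addr=0x54 blk=10 s=2: L1-HIT | VC [19, 26, 11]
  [9] addr=0xb7 blk=22 s=2: MISS | VC [19, 26, 11, 10]
  [10] addr=0x9c blk=19 s=3: VC-HIT | VC [23, 26, 11, 10]
  [11] addr=0x98 blk=19 s=3: L1-HIT | VC [23, 26, 11, 10]
  [12] addr=0x9b blk=19 s=3: L1-HIT | VC [23, 26, 11, 10]

SEQ = [MISS, L1-HIT, L1-HIT, MISS, MISS, MISS, MISS, VC-HIT, L1-HIT, MISS, VC-HIT, L1-HIT, L1-HIT]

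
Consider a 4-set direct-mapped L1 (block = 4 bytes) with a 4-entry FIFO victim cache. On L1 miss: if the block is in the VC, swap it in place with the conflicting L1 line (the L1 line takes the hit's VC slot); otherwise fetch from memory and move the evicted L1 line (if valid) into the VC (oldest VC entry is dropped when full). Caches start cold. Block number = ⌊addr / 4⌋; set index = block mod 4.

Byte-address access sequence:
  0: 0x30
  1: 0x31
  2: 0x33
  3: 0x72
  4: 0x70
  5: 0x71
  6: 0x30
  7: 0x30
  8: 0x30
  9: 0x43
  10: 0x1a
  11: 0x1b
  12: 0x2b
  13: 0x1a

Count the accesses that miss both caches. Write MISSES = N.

  [0] addr=0x30 blk=12 s=0: MISS | VC []
  [1] addr=0x31 blk=12 s=0: L1-HIT | VC []
  [2] addr=0x33 blk=12 s=0: L1-HIT | VC []
  [3] addr=0x72 blk=28 s=0: MISS | VC [12]
  [4] addr=0x70 blk=28 s=0: L1-HIT | VC [12]
  [5] addr=0x71 blk=28 s=0: L1-HIT | VC [12]
  [6] addr=0x30 blk=12 s=0: VC-HIT | VC [28]
  [7] addr=0x30 blk=12 s=0: L1-HIT | VC [28]
  [8] addr=0x30 blk=12 s=0: L1-HIT | VC [28]
  [9] addr=0x43 blk=16 s=0: MISS | VC [28, 12]
  [10] addr=0x1a blk=6 s=2: MISS | VC [28, 12]
  [11] addr=0x1b blk=6 s=2: L1-HIT | VC [28, 12]
  [12] addr=0x2b blk=10 s=2: MISS | VC [28, 12, 6]
  [13] addr=0x1a blk=6 s=2: VC-HIT | VC [28, 12, 10]

MISSES = 5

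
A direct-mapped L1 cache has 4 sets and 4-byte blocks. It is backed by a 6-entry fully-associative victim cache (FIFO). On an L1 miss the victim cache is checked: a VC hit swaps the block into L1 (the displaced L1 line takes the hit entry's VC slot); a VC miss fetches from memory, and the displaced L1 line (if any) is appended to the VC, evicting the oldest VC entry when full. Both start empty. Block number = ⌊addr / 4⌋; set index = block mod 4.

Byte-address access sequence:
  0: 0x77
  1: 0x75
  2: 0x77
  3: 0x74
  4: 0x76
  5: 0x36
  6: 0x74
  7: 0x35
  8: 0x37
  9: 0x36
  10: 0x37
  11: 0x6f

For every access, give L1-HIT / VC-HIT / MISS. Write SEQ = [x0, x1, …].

  [0] addr=0x77 blk=29 s=1: MISS | VC []
  [1] addr=0x75 blk=29 s=1: L1-HIT | VC []
  [2] addr=0x77 blk=29 s=1: L1-HIT | VC []
  [3] addr=0x74 blk=29 s=1: L1-HIT | VC []
  [4] addr=0x76 blk=29 s=1: L1-HIT | VC []
  [5] addr=0x36 blk=13 s=1: MISS | VC [29]
  [6] addr=0x74 blk=29 s=1: VC-HIT | VC [13]
  [7] addr=0x35 blk=13 s=1: VC-HIT | VC [29]
  [8] addr=0x37 blk=13 s=1: L1-HIT | VC [29]
  [9] addr=0x36 blk=13 s=1: L1-HIT | VC [29]
  [10] addr=0x37 blk=13 s=1: L1-HIT | VC [29]
  [11] addr=0x6f blk=27 s=3: MISS | VC [29]

SEQ = [MISS, L1-HIT, L1-HIT, L1-HIT, L1-HIT, MISS, VC-HIT, VC-HIT, L1-HIT, L1-HIT, L1-HIT, MISS]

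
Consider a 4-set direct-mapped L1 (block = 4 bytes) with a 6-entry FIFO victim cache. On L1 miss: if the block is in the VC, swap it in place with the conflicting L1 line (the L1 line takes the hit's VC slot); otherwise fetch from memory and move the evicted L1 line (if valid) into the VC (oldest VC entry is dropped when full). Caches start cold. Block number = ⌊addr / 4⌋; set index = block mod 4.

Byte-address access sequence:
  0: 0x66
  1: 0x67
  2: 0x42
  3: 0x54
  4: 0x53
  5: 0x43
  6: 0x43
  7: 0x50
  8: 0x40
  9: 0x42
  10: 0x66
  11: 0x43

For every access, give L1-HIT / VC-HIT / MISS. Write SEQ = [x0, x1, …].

SEQ = [MISS, L1-HIT, MISS, MISS, MISS, VC-HIT, L1-HIT, VC-HIT, VC-HIT, L1-HIT, VC-HIT, L1-HIT]

  [0] addr=0x66 blk=25 s=1: MISS | VC []
  [1] addr=0x67 blk=25 s=1: L1-HIT | VC []
  [2] addr=0x42 blk=16 s=0: MISS | VC []
  [3] addr=0x54 blk=21 s=1: MISS | VC [25]
  [4] addr=0x53 blk=20 s=0: MISS | VC [25, 16]
  [5] addr=0x43 blk=16 s=0: VC-HIT | VC [25, 20]
  [6] addr=0x43 blk=16 s=0: L1-HIT | VC [25, 20]
  [7] addr=0x50 blk=20 s=0: VC-HIT | VC [25, 16]
  [8] addr=0x40 blk=16 s=0: VC-HIT | VC [25, 20]
  [9] addr=0x42 blk=16 s=0: L1-HIT | VC [25, 20]
  [10] addr=0x66 blk=25 s=1: VC-HIT | VC [21, 20]
  [11] addr=0x43 blk=16 s=0: L1-HIT | VC [21, 20]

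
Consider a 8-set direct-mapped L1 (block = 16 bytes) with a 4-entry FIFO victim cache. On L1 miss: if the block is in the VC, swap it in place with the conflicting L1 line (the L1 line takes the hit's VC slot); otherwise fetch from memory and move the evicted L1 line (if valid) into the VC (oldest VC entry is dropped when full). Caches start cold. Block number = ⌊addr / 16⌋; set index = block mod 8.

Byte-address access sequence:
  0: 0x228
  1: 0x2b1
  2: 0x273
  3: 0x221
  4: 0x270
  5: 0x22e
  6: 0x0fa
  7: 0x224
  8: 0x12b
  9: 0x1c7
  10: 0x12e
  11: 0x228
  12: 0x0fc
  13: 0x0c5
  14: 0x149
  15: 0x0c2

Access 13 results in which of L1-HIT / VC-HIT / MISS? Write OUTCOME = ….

OUTCOME = MISS

  [0] addr=0x228 blk=34 s=2: MISS | VC []
  [1] addr=0x2b1 blk=43 s=3: MISS | VC []
  [2] addr=0x273 blk=39 s=7: MISS | VC []
  [3] addr=0x221 blk=34 s=2: L1-HIT | VC []
  [4] addr=0x270 blk=39 s=7: L1-HIT | VC []
  [5] addr=0x22e blk=34 s=2: L1-HIT | VC []
  [6] addr=0xfa blk=15 s=7: MISS | VC [39]
  [7] addr=0x224 blk=34 s=2: L1-HIT | VC [39]
  [8] addr=0x12b blk=18 s=2: MISS | VC [39, 34]
  [9] addr=0x1c7 blk=28 s=4: MISS | VC [39, 34]
  [10] addr=0x12e blk=18 s=2: L1-HIT | VC [39, 34]
  [11] addr=0x228 blk=34 s=2: VC-HIT | VC [39, 18]
  [12] addr=0xfc blk=15 s=7: L1-HIT | VC [39, 18]
  [13] addr=0xc5 blk=12 s=4: MISS | VC [39, 18, 28]
  [14] addr=0x149 blk=20 s=4: MISS | VC [39, 18, 28, 12]
  [15] addr=0xc2 blk=12 s=4: VC-HIT | VC [39, 18, 28, 20]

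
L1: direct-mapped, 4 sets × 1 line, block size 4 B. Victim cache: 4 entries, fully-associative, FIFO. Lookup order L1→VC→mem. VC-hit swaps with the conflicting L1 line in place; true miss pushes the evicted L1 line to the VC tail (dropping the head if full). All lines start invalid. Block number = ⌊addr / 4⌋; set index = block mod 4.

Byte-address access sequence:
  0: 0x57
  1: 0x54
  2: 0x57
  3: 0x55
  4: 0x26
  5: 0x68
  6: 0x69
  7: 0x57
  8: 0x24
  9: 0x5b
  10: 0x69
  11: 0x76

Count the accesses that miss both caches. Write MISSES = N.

MISSES = 5

  [0] addr=0x57 blk=21 s=1: MISS | VC []
  [1] addr=0x54 blk=21 s=1: L1-HIT | VC []
  [2] addr=0x57 blk=21 s=1: L1-HIT | VC []
  [3] addr=0x55 blk=21 s=1: L1-HIT | VC []
  [4] addr=0x26 blk=9 s=1: MISS | VC [21]
  [5] addr=0x68 blk=26 s=2: MISS | VC [21]
  [6] addr=0x69 blk=26 s=2: L1-HIT | VC [21]
  [7] addr=0x57 blk=21 s=1: VC-HIT | VC [9]
  [8] addr=0x24 blk=9 s=1: VC-HIT | VC [21]
  [9] addr=0x5b blk=22 s=2: MISS | VC [21, 26]
  [10] addr=0x69 blk=26 s=2: VC-HIT | VC [21, 22]
  [11] addr=0x76 blk=29 s=1: MISS | VC [21, 22, 9]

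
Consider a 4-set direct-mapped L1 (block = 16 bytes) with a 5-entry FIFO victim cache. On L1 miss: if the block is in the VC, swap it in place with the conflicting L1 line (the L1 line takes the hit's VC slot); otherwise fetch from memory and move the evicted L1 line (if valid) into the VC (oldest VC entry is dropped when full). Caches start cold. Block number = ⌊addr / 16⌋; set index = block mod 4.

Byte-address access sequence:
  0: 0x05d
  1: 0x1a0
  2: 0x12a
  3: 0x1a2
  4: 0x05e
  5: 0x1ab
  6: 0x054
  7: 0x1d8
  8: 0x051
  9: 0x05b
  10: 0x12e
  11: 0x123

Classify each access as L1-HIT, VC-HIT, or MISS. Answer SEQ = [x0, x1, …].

SEQ = [MISS, MISS, MISS, VC-HIT, L1-HIT, L1-HIT, L1-HIT, MISS, VC-HIT, L1-HIT, VC-HIT, L1-HIT]

  [0] addr=0x5d blk=5 s=1: MISS | VC []
  [1] addr=0x1a0 blk=26 s=2: MISS | VC []
  [2] addr=0x12a blk=18 s=2: MISS | VC [26]
  [3] addr=0x1a2 blk=26 s=2: VC-HIT | VC [18]
  [4] addr=0x5e blk=5 s=1: L1-HIT | VC [18]
  [5] addr=0x1ab blk=26 s=2: L1-HIT | VC [18]
  [6] addr=0x54 blk=5 s=1: L1-HIT | VC [18]
  [7] addr=0x1d8 blk=29 s=1: MISS | VC [18, 5]
  [8] addr=0x51 blk=5 s=1: VC-HIT | VC [18, 29]
  [9] addr=0x5b blk=5 s=1: L1-HIT | VC [18, 29]
  [10] addr=0x12e blk=18 s=2: VC-HIT | VC [26, 29]
  [11] addr=0x123 blk=18 s=2: L1-HIT | VC [26, 29]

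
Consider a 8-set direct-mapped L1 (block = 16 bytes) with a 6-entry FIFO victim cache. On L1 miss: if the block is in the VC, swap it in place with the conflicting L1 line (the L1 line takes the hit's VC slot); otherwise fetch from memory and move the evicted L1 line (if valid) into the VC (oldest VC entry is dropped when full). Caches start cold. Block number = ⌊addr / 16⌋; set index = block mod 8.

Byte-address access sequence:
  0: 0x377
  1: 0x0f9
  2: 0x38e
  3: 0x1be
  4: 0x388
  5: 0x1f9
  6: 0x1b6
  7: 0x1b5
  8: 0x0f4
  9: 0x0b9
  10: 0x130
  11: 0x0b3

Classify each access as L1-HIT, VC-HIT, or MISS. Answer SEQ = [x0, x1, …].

SEQ = [MISS, MISS, MISS, MISS, L1-HIT, MISS, L1-HIT, L1-HIT, VC-HIT, MISS, MISS, VC-HIT]

#0 0x377→b55/s7 MISS; vc=[]
#1 0xf9→b15/s7 MISS; vc=[55]
#2 0x38e→b56/s0 MISS; vc=[55]
#3 0x1be→b27/s3 MISS; vc=[55]
#4 0x388→b56/s0 L1-HIT; vc=[55]
#5 0x1f9→b31/s7 MISS; vc=[55,15]
#6 0x1b6→b27/s3 L1-HIT; vc=[55,15]
#7 0x1b5→b27/s3 L1-HIT; vc=[55,15]
#8 0xf4→b15/s7 VC-HIT; vc=[55,31]
#9 0xb9→b11/s3 MISS; vc=[55,31,27]
#10 0x130→b19/s3 MISS; vc=[55,31,27,11]
#11 0xb3→b11/s3 VC-HIT; vc=[55,31,27,19]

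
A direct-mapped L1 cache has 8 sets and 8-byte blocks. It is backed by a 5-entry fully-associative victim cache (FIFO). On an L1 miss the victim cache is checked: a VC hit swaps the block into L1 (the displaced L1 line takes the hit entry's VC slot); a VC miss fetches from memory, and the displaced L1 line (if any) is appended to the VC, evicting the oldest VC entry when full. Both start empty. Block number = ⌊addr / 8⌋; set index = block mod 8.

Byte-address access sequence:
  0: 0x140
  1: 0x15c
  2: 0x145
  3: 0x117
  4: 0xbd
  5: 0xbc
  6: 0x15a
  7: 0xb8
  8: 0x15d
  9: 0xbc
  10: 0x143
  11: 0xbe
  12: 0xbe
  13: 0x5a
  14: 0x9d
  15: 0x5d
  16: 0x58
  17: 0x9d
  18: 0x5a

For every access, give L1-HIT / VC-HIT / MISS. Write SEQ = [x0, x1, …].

SEQ = [MISS, MISS, L1-HIT, MISS, MISS, L1-HIT, L1-HIT, L1-HIT, L1-HIT, L1-HIT, L1-HIT, L1-HIT, L1-HIT, MISS, MISS, VC-HIT, L1-HIT, VC-HIT, VC-HIT]

#0 0x140→b40/s0 MISS; vc=[]
#1 0x15c→b43/s3 MISS; vc=[]
#2 0x145→b40/s0 L1-HIT; vc=[]
#3 0x117→b34/s2 MISS; vc=[]
#4 0xbd→b23/s7 MISS; vc=[]
#5 0xbc→b23/s7 L1-HIT; vc=[]
#6 0x15a→b43/s3 L1-HIT; vc=[]
#7 0xb8→b23/s7 L1-HIT; vc=[]
#8 0x15d→b43/s3 L1-HIT; vc=[]
#9 0xbc→b23/s7 L1-HIT; vc=[]
#10 0x143→b40/s0 L1-HIT; vc=[]
#11 0xbe→b23/s7 L1-HIT; vc=[]
#12 0xbe→b23/s7 L1-HIT; vc=[]
#13 0x5a→b11/s3 MISS; vc=[43]
#14 0x9d→b19/s3 MISS; vc=[43,11]
#15 0x5d→b11/s3 VC-HIT; vc=[43,19]
#16 0x58→b11/s3 L1-HIT; vc=[43,19]
#17 0x9d→b19/s3 VC-HIT; vc=[43,11]
#18 0x5a→b11/s3 VC-HIT; vc=[43,19]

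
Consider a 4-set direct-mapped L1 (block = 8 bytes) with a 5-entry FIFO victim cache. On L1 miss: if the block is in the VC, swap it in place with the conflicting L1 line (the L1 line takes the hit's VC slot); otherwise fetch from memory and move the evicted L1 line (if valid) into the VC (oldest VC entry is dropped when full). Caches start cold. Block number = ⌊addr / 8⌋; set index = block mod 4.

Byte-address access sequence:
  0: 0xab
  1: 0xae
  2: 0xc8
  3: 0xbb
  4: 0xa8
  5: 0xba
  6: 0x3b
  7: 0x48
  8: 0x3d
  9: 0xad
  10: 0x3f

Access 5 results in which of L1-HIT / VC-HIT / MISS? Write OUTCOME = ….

  [0] addr=0xab blk=21 s=1: MISS | VC []
  [1] addr=0xae blk=21 s=1: L1-HIT | VC []
  [2] addr=0xc8 blk=25 s=1: MISS | VC [21]
  [3] addr=0xbb blk=23 s=3: MISS | VC [21]
  [4] addr=0xa8 blk=21 s=1: VC-HIT | VC [25]
  [5] addr=0xba blk=23 s=3: L1-HIT | VC [25]
  [6] addr=0x3b blk=7 s=3: MISS | VC [25, 23]
  [7] addr=0x48 blk=9 s=1: MISS | VC [25, 23, 21]
  [8] addr=0x3d blk=7 s=3: L1-HIT | VC [25, 23, 21]
  [9] addr=0xad blk=21 s=1: VC-HIT | VC [25, 23, 9]
  [10] addr=0x3f blk=7 s=3: L1-HIT | VC [25, 23, 9]

OUTCOME = L1-HIT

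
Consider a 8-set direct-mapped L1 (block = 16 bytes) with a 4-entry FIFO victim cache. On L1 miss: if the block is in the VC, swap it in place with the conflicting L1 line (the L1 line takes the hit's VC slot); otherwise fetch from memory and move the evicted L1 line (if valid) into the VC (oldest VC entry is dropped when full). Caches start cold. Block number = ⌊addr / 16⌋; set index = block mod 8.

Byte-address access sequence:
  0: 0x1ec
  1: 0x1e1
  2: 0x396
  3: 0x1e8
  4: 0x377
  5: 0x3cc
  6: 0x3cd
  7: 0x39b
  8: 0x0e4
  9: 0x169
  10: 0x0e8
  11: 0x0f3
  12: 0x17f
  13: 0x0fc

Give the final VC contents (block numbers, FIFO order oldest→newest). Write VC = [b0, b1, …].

VC = [30, 22, 55, 23]

0: 0x1ec (blk 30, set 6) → MISS  vc=[]
1: 0x1e1 (blk 30, set 6) → L1-HIT  vc=[]
2: 0x396 (blk 57, set 1) → MISS  vc=[]
3: 0x1e8 (blk 30, set 6) → L1-HIT  vc=[]
4: 0x377 (blk 55, set 7) → MISS  vc=[]
5: 0x3cc (blk 60, set 4) → MISS  vc=[]
6: 0x3cd (blk 60, set 4) → L1-HIT  vc=[]
7: 0x39b (blk 57, set 1) → L1-HIT  vc=[]
8: 0xe4 (blk 14, set 6) → MISS  vc=[30]
9: 0x169 (blk 22, set 6) → MISS  vc=[30, 14]
10: 0xe8 (blk 14, set 6) → VC-HIT  vc=[30, 22]
11: 0xf3 (blk 15, set 7) → MISS  vc=[30, 22, 55]
12: 0x17f (blk 23, set 7) → MISS  vc=[30, 22, 55, 15]
13: 0xfc (blk 15, set 7) → VC-HIT  vc=[30, 22, 55, 23]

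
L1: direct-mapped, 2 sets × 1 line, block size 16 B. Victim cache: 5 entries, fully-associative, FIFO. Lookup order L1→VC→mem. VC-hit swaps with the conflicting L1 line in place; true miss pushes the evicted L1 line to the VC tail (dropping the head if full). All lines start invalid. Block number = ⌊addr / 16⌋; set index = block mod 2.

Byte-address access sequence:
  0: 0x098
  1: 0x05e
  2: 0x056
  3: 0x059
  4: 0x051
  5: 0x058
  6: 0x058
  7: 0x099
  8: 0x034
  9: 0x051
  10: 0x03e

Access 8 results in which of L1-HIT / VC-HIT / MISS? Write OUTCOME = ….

OUTCOME = MISS

#0 0x98→b9/s1 MISS; vc=[]
#1 0x5e→b5/s1 MISS; vc=[9]
#2 0x56→b5/s1 L1-HIT; vc=[9]
#3 0x59→b5/s1 L1-HIT; vc=[9]
#4 0x51→b5/s1 L1-HIT; vc=[9]
#5 0x58→b5/s1 L1-HIT; vc=[9]
#6 0x58→b5/s1 L1-HIT; vc=[9]
#7 0x99→b9/s1 VC-HIT; vc=[5]
#8 0x34→b3/s1 MISS; vc=[5,9]
#9 0x51→b5/s1 VC-HIT; vc=[3,9]
#10 0x3e→b3/s1 VC-HIT; vc=[5,9]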